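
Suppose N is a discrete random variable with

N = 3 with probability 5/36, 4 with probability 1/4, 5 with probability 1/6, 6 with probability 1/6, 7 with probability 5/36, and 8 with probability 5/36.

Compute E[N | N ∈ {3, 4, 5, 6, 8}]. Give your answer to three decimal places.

5.065

P(N ∈ {3, 4, 5, 6, 8}) = 5/36 + 1/4 + 1/6 + 1/6 + 5/36 = 31/36.
E[N | N ∈ {3, 4, 5, 6, 8}] = [3·5/36 + 4·1/4 + 5·1/6 + 6·1/6 + 8·5/36] / (31/36)
 = 157/36 / (31/36)
 = 157/31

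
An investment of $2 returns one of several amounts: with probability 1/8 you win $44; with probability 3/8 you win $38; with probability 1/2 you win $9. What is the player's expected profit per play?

22.25

E[payout] = 44·1/8 + 38·3/8 + 9·1/2
 = 11/2 + 57/4 + 9/2
 = 97/4
Net = 97/4 - 2 = 89/4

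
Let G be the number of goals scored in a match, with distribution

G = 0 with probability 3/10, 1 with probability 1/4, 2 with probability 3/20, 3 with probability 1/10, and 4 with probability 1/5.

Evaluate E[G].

1.65

E[G] = Σ g·P(G=g)
 = 0·3/10 + 1·1/4 + 2·3/20 + 3·1/10 + 4·1/5
 = 0 + 1/4 + 3/10 + 3/10 + 4/5
 = 33/20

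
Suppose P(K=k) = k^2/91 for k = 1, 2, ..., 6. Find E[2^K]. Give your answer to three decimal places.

37.912

E[2^K] = Σ 2^k·P(K=k)
 = 2·1/91 + 4·4/91 + 8·9/91 + 16·16/91 + 32·25/91 + 64·36/91
 = 2/91 + 16/91 + 72/91 + 256/91 + 800/91 + 2304/91
 = 3450/91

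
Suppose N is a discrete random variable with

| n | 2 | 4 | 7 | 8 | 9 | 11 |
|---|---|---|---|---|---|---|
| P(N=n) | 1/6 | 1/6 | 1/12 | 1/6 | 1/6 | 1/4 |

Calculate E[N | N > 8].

10.2

P(N > 8) = 1/6 + 1/4 = 5/12.
E[N | N > 8] = [9·1/6 + 11·1/4] / (5/12)
 = 17/4 / (5/12)
 = 51/5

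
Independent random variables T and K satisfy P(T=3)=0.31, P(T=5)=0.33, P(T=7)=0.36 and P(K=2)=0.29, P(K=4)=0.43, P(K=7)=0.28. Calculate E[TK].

E[TK] = Σ_t Σ_k tk · P(T=t)P(K=k)
 = 6·0.0899 + 12·0.1333 + 21·0.0868 + 10·0.0957 + 20·0.1419 + 35·0.0924 + 14·0.1044 + 28·0.1548 + 49·0.1008
 = 0.5394 + 1.5996 + 1.8228 + 0.957 + 2.838 + 3.234 + 1.4616 + 4.3344 + 4.9392
 = 21.726

21.726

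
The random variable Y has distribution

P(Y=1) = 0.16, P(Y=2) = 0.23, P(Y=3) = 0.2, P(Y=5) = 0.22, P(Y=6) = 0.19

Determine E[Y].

E[Y] = Σ y·P(Y=y)
 = 1·0.16 + 2·0.23 + 3·0.2 + 5·0.22 + 6·0.19
 = 0.16 + 0.46 + 0.6 + 1.1 + 1.14
 = 3.46

3.46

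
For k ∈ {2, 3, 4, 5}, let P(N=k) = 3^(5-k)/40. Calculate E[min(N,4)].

2.425

E[min(N,4)] = Σ min(n,4)·P(N=n)
 = 2·27/40 + 3·9/40 + 4·3/40 + 4·1/40
 = 27/20 + 27/40 + 3/10 + 1/10
 = 97/40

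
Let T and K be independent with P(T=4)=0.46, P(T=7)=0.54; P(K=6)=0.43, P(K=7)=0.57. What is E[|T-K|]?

1.4144

E[|T-K|] = Σ_t Σ_k |t-k| · P(T=t)P(K=k)
 = 2·0.1978 + 3·0.2622 + 1·0.2322 + 0·0.3078
 = 0.3956 + 0.7866 + 0.2322 + 0
 = 1.4144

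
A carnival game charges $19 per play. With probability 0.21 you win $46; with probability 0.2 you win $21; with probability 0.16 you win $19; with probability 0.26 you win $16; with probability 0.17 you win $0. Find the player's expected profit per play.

2.06

E[payout] = 46·0.21 + 21·0.2 + 19·0.16 + 16·0.26 + 0·0.17
 = 9.66 + 4.2 + 3.04 + 4.16 + 0
 = 21.06
Net = 21.06 - 19 = 2.06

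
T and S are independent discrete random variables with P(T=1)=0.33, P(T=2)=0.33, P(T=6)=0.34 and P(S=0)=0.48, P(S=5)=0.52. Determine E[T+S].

5.63

E[T+S] = Σ_t Σ_s (t+s) · P(T=t)P(S=s)
 = 1·0.1584 + 6·0.1716 + 2·0.1584 + 7·0.1716 + 6·0.1632 + 11·0.1768
 = 0.1584 + 1.0296 + 0.3168 + 1.2012 + 0.9792 + 1.9448
 = 5.63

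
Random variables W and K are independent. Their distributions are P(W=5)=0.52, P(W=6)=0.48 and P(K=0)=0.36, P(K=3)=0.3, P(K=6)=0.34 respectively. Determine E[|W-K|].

2.8936

E[|W-K|] = Σ_w Σ_k |w-k| · P(W=w)P(K=k)
 = 5·0.1872 + 2·0.156 + 1·0.1768 + 6·0.1728 + 3·0.144 + 0·0.1632
 = 0.936 + 0.312 + 0.1768 + 1.0368 + 0.432 + 0
 = 2.8936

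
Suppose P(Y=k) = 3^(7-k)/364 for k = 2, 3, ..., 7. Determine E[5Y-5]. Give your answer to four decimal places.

7.4588

E[5Y-5] = Σ (5y-5)·P(Y=y)
 = 5·243/364 + 10·81/364 + 15·27/364 + 20·9/364 + 25·3/364 + 30·1/364
 = 1215/364 + 405/182 + 405/364 + 45/91 + 75/364 + 15/182
 = 2715/364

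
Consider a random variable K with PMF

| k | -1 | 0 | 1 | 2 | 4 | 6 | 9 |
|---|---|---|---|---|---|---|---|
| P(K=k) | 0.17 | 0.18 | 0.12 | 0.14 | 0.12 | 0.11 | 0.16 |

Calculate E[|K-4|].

E[|K-4|] = Σ |k-4|·P(K=k)
 = 5·0.17 + 4·0.18 + 3·0.12 + 2·0.14 + 0·0.12 + 2·0.11 + 5·0.16
 = 0.85 + 0.72 + 0.36 + 0.28 + 0 + 0.22 + 0.8
 = 3.23

3.23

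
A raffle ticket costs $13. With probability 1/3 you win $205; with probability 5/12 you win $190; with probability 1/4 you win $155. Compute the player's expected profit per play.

E[payout] = 205·1/3 + 190·5/12 + 155·1/4
 = 205/3 + 475/6 + 155/4
 = 745/4
Net = 745/4 - 13 = 693/4

173.25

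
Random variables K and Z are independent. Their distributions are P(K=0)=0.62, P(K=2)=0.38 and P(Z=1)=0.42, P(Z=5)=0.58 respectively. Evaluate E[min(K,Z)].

0.6004

E[min(K,Z)] = Σ_k Σ_z min(k,z) · P(K=k)P(Z=z)
 = 0·0.2604 + 0·0.3596 + 1·0.1596 + 2·0.2204
 = 0 + 0 + 0.1596 + 0.4408
 = 0.6004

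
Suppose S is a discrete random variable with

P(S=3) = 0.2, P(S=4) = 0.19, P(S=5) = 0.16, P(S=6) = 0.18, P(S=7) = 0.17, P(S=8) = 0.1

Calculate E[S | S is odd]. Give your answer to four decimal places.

4.8868

P(S is odd) = 0.2 + 0.16 + 0.17 = 0.53.
E[S | S is odd] = [3·0.2 + 5·0.16 + 7·0.17] / 0.53
 = 2.59 / 0.53
 = 259/53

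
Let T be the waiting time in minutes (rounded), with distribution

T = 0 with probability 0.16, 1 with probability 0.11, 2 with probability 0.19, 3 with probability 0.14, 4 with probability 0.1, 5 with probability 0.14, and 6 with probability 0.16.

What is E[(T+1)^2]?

19.93

E[(T+1)^2] = Σ (t+1)^2·P(T=t)
 = 1·0.16 + 4·0.11 + 9·0.19 + 16·0.14 + 25·0.1 + 36·0.14 + 49·0.16
 = 0.16 + 0.44 + 1.71 + 2.24 + 2.5 + 5.04 + 7.84
 = 19.93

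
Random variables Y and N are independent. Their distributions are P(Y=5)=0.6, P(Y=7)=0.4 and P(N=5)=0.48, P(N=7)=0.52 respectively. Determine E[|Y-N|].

E[|Y-N|] = Σ_y Σ_n |y-n| · P(Y=y)P(N=n)
 = 0·0.288 + 2·0.312 + 2·0.192 + 0·0.208
 = 0 + 0.624 + 0.384 + 0
 = 1.008

1.008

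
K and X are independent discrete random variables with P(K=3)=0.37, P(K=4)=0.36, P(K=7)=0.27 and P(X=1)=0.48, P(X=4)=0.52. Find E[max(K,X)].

E[max(K,X)] = Σ_k Σ_x max(k,x) · P(K=k)P(X=x)
 = 3·0.1776 + 4·0.1924 + 4·0.1728 + 4·0.1872 + 7·0.1296 + 7·0.1404
 = 0.5328 + 0.7696 + 0.6912 + 0.7488 + 0.9072 + 0.9828
 = 4.6324

4.6324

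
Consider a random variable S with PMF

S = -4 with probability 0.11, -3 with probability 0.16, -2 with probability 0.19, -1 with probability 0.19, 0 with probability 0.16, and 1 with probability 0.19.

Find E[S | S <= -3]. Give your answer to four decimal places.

-3.4074

P(S <= -3) = 0.11 + 0.16 = 0.27.
E[S | S <= -3] = [(-4)·0.11 + (-3)·0.16] / 0.27
 = -0.92 / 0.27
 = -92/27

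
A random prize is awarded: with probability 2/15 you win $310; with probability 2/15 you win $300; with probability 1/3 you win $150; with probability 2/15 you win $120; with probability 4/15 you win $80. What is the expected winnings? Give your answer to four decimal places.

E[payout] = 310·2/15 + 300·2/15 + 150·1/3 + 120·2/15 + 80·4/15
 = 124/3 + 40 + 50 + 16 + 64/3
 = 506/3

168.6667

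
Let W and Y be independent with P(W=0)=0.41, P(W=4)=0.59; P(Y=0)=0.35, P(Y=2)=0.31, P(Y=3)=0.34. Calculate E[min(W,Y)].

0.9676

E[min(W,Y)] = Σ_w Σ_y min(w,y) · P(W=w)P(Y=y)
 = 0·0.1435 + 0·0.1271 + 0·0.1394 + 0·0.2065 + 2·0.1829 + 3·0.2006
 = 0 + 0 + 0 + 0 + 0.3658 + 0.6018
 = 0.9676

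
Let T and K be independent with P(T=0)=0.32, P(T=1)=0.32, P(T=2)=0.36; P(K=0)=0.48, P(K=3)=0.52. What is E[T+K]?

2.6

E[T+K] = Σ_t Σ_k (t+k) · P(T=t)P(K=k)
 = 0·0.1536 + 3·0.1664 + 1·0.1536 + 4·0.1664 + 2·0.1728 + 5·0.1872
 = 0 + 0.4992 + 0.1536 + 0.6656 + 0.3456 + 0.936
 = 2.6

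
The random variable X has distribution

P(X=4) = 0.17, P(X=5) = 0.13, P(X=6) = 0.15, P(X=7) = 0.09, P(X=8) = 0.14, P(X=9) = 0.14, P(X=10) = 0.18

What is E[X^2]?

54.08

E[X^2] = Σ x^2·P(X=x)
 = 16·0.17 + 25·0.13 + 36·0.15 + 49·0.09 + 64·0.14 + 81·0.14 + 100·0.18
 = 2.72 + 3.25 + 5.4 + 4.41 + 8.96 + 11.34 + 18
 = 54.08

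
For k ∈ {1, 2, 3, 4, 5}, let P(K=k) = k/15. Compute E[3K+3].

14

E[3K+3] = Σ (3k+3)·P(K=k)
 = 6·1/15 + 9·2/15 + 12·1/5 + 15·4/15 + 18·1/3
 = 2/5 + 6/5 + 12/5 + 4 + 6
 = 14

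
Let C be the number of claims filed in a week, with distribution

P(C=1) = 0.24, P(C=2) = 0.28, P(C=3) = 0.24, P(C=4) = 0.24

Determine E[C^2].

7.36

E[C^2] = Σ c^2·P(C=c)
 = 1·0.24 + 4·0.28 + 9·0.24 + 16·0.24
 = 0.24 + 1.12 + 2.16 + 3.84
 = 7.36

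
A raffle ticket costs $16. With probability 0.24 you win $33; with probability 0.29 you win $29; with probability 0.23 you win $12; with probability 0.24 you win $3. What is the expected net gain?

3.81

E[payout] = 33·0.24 + 29·0.29 + 12·0.23 + 3·0.24
 = 7.92 + 8.41 + 2.76 + 0.72
 = 19.81
Net = 19.81 - 16 = 3.81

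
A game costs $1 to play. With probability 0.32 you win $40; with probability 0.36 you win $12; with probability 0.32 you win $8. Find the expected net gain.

E[payout] = 40·0.32 + 12·0.36 + 8·0.32
 = 12.8 + 4.32 + 2.56
 = 19.68
Net = 19.68 - 1 = 18.68

18.68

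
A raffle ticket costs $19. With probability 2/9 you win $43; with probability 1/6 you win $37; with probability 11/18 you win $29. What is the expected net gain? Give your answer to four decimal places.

14.4444

E[payout] = 43·2/9 + 37·1/6 + 29·11/18
 = 86/9 + 37/6 + 319/18
 = 301/9
Net = 301/9 - 19 = 130/9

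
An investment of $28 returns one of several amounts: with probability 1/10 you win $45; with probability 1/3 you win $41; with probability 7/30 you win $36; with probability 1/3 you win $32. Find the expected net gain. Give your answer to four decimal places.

9.2333

E[payout] = 45·1/10 + 41·1/3 + 36·7/30 + 32·1/3
 = 9/2 + 41/3 + 42/5 + 32/3
 = 1117/30
Net = 1117/30 - 28 = 277/30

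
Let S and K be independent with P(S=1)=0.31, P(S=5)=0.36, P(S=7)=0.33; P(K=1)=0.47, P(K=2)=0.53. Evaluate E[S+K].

5.95

E[S+K] = Σ_s Σ_k (s+k) · P(S=s)P(K=k)
 = 2·0.1457 + 3·0.1643 + 6·0.1692 + 7·0.1908 + 8·0.1551 + 9·0.1749
 = 0.2914 + 0.4929 + 1.0152 + 1.3356 + 1.2408 + 1.5741
 = 5.95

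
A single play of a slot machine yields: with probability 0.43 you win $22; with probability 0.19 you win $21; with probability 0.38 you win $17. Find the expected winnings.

E[payout] = 22·0.43 + 21·0.19 + 17·0.38
 = 9.46 + 3.99 + 6.46
 = 19.91

19.91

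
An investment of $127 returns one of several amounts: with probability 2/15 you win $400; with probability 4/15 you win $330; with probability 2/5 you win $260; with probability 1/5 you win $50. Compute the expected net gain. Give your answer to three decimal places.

128.333

E[payout] = 400·2/15 + 330·4/15 + 260·2/5 + 50·1/5
 = 160/3 + 88 + 104 + 10
 = 766/3
Net = 766/3 - 127 = 385/3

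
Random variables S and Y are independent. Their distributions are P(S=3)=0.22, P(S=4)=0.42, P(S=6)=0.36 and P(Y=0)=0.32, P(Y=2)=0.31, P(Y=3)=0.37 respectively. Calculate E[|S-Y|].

E[|S-Y|] = Σ_s Σ_y |s-y| · P(S=s)P(Y=y)
 = 3·0.0704 + 1·0.0682 + 0·0.0814 + 4·0.1344 + 2·0.1302 + 1·0.1554 + 6·0.1152 + 4·0.1116 + 3·0.1332
 = 0.2112 + 0.0682 + 0 + 0.5376 + 0.2604 + 0.1554 + 0.6912 + 0.4464 + 0.3996
 = 2.77

2.77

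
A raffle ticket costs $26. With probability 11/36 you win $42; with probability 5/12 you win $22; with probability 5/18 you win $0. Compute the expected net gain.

E[payout] = 42·11/36 + 22·5/12 + 0·5/18
 = 77/6 + 55/6 + 0
 = 22
Net = 22 - 26 = -4

-4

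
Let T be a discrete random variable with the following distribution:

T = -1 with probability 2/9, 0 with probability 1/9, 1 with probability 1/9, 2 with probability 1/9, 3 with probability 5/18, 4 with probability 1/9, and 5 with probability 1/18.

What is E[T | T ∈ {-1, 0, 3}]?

P(T ∈ {-1, 0, 3}) = 2/9 + 1/9 + 5/18 = 11/18.
E[T | T ∈ {-1, 0, 3}] = [(-1)·2/9 + 0·1/9 + 3·5/18] / (11/18)
 = 11/18 / (11/18)
 = 1

1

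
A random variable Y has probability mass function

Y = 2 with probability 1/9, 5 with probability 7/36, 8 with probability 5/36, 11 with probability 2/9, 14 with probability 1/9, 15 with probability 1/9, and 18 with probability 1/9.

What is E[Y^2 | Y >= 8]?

P(Y >= 8) = 5/36 + 2/9 + 1/9 + 1/9 + 1/9 = 25/36.
E[Y^2 | Y >= 8] = [64·5/36 + 121·2/9 + 196·1/9 + 225·1/9 + 324·1/9] / (25/36)
 = 1067/9 / (25/36)
 = 4268/25

170.72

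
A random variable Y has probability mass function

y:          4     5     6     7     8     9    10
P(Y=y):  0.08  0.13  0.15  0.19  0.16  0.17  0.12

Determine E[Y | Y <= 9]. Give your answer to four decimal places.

P(Y <= 9) = 0.08 + 0.13 + 0.15 + 0.19 + 0.16 + 0.17 = 0.88.
E[Y | Y <= 9] = [4·0.08 + 5·0.13 + 6·0.15 + 7·0.19 + 8·0.16 + 9·0.17] / 0.88
 = 6.01 / 0.88
 = 601/88

6.8295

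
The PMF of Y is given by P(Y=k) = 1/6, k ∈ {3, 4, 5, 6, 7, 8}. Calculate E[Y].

E[Y] = Σ y·P(Y=y)
 = 3·1/6 + 4·1/6 + 5·1/6 + 6·1/6 + 7·1/6 + 8·1/6
 = 1/2 + 2/3 + 5/6 + 1 + 7/6 + 4/3
 = 11/2

5.5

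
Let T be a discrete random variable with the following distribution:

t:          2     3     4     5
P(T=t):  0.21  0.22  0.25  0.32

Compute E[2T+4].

11.36

E[2T+4] = Σ (2t+4)·P(T=t)
 = 8·0.21 + 10·0.22 + 12·0.25 + 14·0.32
 = 1.68 + 2.2 + 3 + 4.48
 = 11.36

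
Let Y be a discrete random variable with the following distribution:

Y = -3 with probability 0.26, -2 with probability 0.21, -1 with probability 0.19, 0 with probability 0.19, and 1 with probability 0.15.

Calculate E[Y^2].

E[Y^2] = Σ y^2·P(Y=y)
 = 9·0.26 + 4·0.21 + 1·0.19 + 0·0.19 + 1·0.15
 = 2.34 + 0.84 + 0.19 + 0 + 0.15
 = 3.52

3.52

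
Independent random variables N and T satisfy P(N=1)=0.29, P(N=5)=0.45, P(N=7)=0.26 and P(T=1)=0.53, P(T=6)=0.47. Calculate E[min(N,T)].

2.457

E[min(N,T)] = Σ_n Σ_t min(n,t) · P(N=n)P(T=t)
 = 1·0.1537 + 1·0.1363 + 1·0.2385 + 5·0.2115 + 1·0.1378 + 6·0.1222
 = 0.1537 + 0.1363 + 0.2385 + 1.0575 + 0.1378 + 0.7332
 = 2.457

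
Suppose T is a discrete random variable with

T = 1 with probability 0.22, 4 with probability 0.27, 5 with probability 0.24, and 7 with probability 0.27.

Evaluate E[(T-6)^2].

7.09

E[(T-6)^2] = Σ (t-6)^2·P(T=t)
 = 25·0.22 + 4·0.27 + 1·0.24 + 1·0.27
 = 5.5 + 1.08 + 0.24 + 0.27
 = 7.09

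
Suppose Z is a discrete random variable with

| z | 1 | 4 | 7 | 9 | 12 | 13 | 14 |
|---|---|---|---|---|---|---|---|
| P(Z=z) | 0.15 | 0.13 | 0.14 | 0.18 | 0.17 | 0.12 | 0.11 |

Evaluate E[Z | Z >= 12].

P(Z >= 12) = 0.17 + 0.12 + 0.11 = 0.4.
E[Z | Z >= 12] = [12·0.17 + 13·0.12 + 14·0.11] / 0.4
 = 5.14 / 0.4
 = 257/20

12.85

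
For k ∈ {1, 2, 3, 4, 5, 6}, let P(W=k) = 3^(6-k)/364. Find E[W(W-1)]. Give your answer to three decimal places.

1.434

E[W(W-1)] = Σ w(w-1)·P(W=w)
 = 0·243/364 + 2·81/364 + 6·27/364 + 12·9/364 + 20·3/364 + 30·1/364
 = 0 + 81/182 + 81/182 + 27/91 + 15/91 + 15/182
 = 261/182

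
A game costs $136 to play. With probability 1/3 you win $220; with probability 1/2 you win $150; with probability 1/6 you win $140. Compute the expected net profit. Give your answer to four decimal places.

E[payout] = 220·1/3 + 150·1/2 + 140·1/6
 = 220/3 + 75 + 70/3
 = 515/3
Net = 515/3 - 136 = 107/3

35.6667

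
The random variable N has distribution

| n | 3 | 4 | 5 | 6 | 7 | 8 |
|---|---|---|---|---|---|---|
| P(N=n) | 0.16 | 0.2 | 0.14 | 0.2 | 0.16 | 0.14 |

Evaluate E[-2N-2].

E[-2N-2] = Σ (-2n-2)·P(N=n)
 = (-8)·0.16 + (-10)·0.2 + (-12)·0.14 + (-14)·0.2 + (-16)·0.16 + (-18)·0.14
 = (-1.28) + (-2) + (-1.68) + (-2.8) + (-2.56) + (-2.52)
 = -12.84

-12.84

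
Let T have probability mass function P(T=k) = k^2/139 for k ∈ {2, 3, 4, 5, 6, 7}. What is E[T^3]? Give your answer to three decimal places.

208.683

E[T^3] = Σ t^3·P(T=t)
 = 8·4/139 + 27·9/139 + 64·16/139 + 125·25/139 + 216·36/139 + 343·49/139
 = 32/139 + 243/139 + 1024/139 + 3125/139 + 7776/139 + 16807/139
 = 29007/139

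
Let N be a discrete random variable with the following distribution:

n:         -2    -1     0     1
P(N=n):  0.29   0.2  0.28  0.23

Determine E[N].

E[N] = Σ n·P(N=n)
 = (-2)·0.29 + (-1)·0.2 + 0·0.28 + 1·0.23
 = (-0.58) + (-0.2) + 0 + 0.23
 = -0.55

-0.55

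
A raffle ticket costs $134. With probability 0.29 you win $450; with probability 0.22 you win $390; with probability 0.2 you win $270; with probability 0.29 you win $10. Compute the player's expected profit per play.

E[payout] = 450·0.29 + 390·0.22 + 270·0.2 + 10·0.29
 = 130.5 + 85.8 + 54 + 2.9
 = 273.2
Net = 273.2 - 134 = 139.2

139.2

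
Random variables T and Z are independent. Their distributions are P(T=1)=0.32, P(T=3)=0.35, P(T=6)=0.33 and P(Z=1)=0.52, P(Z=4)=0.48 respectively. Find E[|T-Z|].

2.1676

E[|T-Z|] = Σ_t Σ_z |t-z| · P(T=t)P(Z=z)
 = 0·0.1664 + 3·0.1536 + 2·0.182 + 1·0.168 + 5·0.1716 + 2·0.1584
 = 0 + 0.4608 + 0.364 + 0.168 + 0.858 + 0.3168
 = 2.1676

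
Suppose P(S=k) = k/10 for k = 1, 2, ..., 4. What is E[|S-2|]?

1.2

E[|S-2|] = Σ |s-2|·P(S=s)
 = 1·1/10 + 0·1/5 + 1·3/10 + 2·2/5
 = 1/10 + 0 + 3/10 + 4/5
 = 6/5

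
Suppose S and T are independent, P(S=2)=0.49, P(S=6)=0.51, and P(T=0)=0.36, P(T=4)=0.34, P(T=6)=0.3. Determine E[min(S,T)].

2.2388

E[min(S,T)] = Σ_s Σ_t min(s,t) · P(S=s)P(T=t)
 = 0·0.1764 + 2·0.1666 + 2·0.147 + 0·0.1836 + 4·0.1734 + 6·0.153
 = 0 + 0.3332 + 0.294 + 0 + 0.6936 + 0.918
 = 2.2388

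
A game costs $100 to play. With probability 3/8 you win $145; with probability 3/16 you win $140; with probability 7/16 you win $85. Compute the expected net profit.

E[payout] = 145·3/8 + 140·3/16 + 85·7/16
 = 435/8 + 105/4 + 595/16
 = 1885/16
Net = 1885/16 - 100 = 285/16

17.8125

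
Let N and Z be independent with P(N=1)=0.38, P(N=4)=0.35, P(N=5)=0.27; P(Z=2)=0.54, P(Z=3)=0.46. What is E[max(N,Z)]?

3.6848

E[max(N,Z)] = Σ_n Σ_z max(n,z) · P(N=n)P(Z=z)
 = 2·0.2052 + 3·0.1748 + 4·0.189 + 4·0.161 + 5·0.1458 + 5·0.1242
 = 0.4104 + 0.5244 + 0.756 + 0.644 + 0.729 + 0.621
 = 3.6848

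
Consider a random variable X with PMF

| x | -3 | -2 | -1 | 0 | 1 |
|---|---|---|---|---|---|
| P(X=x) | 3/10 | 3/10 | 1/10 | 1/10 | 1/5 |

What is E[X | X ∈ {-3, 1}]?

P(X ∈ {-3, 1}) = 3/10 + 1/5 = 1/2.
E[X | X ∈ {-3, 1}] = [(-3)·3/10 + 1·1/5] / (1/2)
 = -7/10 / (1/2)
 = -7/5

-1.4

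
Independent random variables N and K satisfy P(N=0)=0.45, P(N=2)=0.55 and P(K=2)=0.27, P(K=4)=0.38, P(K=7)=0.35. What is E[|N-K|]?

3.41

E[|N-K|] = Σ_n Σ_k |n-k| · P(N=n)P(K=k)
 = 2·0.1215 + 4·0.171 + 7·0.1575 + 0·0.1485 + 2·0.209 + 5·0.1925
 = 0.243 + 0.684 + 1.1025 + 0 + 0.418 + 0.9625
 = 3.41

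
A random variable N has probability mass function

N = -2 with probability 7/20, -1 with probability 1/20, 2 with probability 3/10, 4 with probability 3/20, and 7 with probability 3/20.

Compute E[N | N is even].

0.625

P(N is even) = 7/20 + 3/10 + 3/20 = 4/5.
E[N | N is even] = [(-2)·7/20 + 2·3/10 + 4·3/20] / (4/5)
 = 1/2 / (4/5)
 = 5/8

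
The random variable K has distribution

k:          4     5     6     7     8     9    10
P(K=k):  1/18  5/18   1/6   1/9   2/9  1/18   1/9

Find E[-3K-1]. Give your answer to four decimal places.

-21.3333

E[-3K-1] = Σ (-3k-1)·P(K=k)
 = (-13)·1/18 + (-16)·5/18 + (-19)·1/6 + (-22)·1/9 + (-25)·2/9 + (-28)·1/18 + (-31)·1/9
 = (-13/18) + (-40/9) + (-19/6) + (-22/9) + (-50/9) + (-14/9) + (-31/9)
 = -64/3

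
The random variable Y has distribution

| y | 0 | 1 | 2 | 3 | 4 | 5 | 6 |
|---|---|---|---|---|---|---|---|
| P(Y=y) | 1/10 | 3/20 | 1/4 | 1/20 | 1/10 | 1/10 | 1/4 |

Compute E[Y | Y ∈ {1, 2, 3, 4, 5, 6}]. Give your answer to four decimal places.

P(Y ∈ {1, 2, 3, 4, 5, 6}) = 3/20 + 1/4 + 1/20 + 1/10 + 1/10 + 1/4 = 9/10.
E[Y | Y ∈ {1, 2, 3, 4, 5, 6}] = [1·3/20 + 2·1/4 + 3·1/20 + 4·1/10 + 5·1/10 + 6·1/4] / (9/10)
 = 16/5 / (9/10)
 = 32/9

3.5556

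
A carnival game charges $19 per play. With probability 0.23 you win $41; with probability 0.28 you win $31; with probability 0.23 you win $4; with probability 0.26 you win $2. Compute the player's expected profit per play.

0.55

E[payout] = 41·0.23 + 31·0.28 + 4·0.23 + 2·0.26
 = 9.43 + 8.68 + 0.92 + 0.52
 = 19.55
Net = 19.55 - 19 = 0.55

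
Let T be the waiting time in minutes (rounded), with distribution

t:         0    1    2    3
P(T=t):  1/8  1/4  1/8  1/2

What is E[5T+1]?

11

E[5T+1] = Σ (5t+1)·P(T=t)
 = 1·1/8 + 6·1/4 + 11·1/8 + 16·1/2
 = 1/8 + 3/2 + 11/8 + 8
 = 11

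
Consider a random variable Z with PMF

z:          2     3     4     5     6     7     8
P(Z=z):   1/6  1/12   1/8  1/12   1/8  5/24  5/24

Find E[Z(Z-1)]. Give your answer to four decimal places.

E[Z(Z-1)] = Σ z(z-1)·P(Z=z)
 = 2·1/6 + 6·1/12 + 12·1/8 + 20·1/12 + 30·1/8 + 42·5/24 + 56·5/24
 = 1/3 + 1/2 + 3/2 + 5/3 + 15/4 + 35/4 + 35/3
 = 169/6

28.1667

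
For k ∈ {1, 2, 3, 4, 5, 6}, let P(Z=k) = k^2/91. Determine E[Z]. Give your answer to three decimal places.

4.846

E[Z] = Σ z·P(Z=z)
 = 1·1/91 + 2·4/91 + 3·9/91 + 4·16/91 + 5·25/91 + 6·36/91
 = 1/91 + 8/91 + 27/91 + 64/91 + 125/91 + 216/91
 = 63/13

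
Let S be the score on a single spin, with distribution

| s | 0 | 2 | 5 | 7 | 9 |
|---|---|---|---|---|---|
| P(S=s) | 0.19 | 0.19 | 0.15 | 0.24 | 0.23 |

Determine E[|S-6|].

2.98

E[|S-6|] = Σ |s-6|·P(S=s)
 = 6·0.19 + 4·0.19 + 1·0.15 + 1·0.24 + 3·0.23
 = 1.14 + 0.76 + 0.15 + 0.24 + 0.69
 = 2.98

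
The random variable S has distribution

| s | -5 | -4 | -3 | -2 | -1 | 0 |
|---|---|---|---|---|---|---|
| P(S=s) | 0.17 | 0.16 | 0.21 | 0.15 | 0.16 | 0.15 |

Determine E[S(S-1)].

E[S(S-1)] = Σ s(s-1)·P(S=s)
 = 30·0.17 + 20·0.16 + 12·0.21 + 6·0.15 + 2·0.16 + 0·0.15
 = 5.1 + 3.2 + 2.52 + 0.9 + 0.32 + 0
 = 12.04

12.04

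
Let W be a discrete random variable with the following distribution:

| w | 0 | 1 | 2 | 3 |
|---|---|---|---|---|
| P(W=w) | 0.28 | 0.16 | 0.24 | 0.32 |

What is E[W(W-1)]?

2.4

E[W(W-1)] = Σ w(w-1)·P(W=w)
 = 0·0.28 + 0·0.16 + 2·0.24 + 6·0.32
 = 0 + 0 + 0.48 + 1.92
 = 2.4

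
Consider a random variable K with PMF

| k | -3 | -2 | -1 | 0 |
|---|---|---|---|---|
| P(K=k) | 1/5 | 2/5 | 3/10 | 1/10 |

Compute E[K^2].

E[K^2] = Σ k^2·P(K=k)
 = 9·1/5 + 4·2/5 + 1·3/10 + 0·1/10
 = 9/5 + 8/5 + 3/10 + 0
 = 37/10

3.7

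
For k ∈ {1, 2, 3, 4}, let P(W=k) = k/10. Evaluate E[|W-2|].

E[|W-2|] = Σ |w-2|·P(W=w)
 = 1·1/10 + 0·1/5 + 1·3/10 + 2·2/5
 = 1/10 + 0 + 3/10 + 4/5
 = 6/5

1.2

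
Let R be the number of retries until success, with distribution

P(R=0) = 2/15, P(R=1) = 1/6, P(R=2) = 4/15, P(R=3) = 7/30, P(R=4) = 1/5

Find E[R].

E[R] = Σ r·P(R=r)
 = 0·2/15 + 1·1/6 + 2·4/15 + 3·7/30 + 4·1/5
 = 0 + 1/6 + 8/15 + 7/10 + 4/5
 = 11/5

2.2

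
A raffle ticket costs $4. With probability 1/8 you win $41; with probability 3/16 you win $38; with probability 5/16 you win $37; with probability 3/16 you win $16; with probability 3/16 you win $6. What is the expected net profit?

23.9375

E[payout] = 41·1/8 + 38·3/16 + 37·5/16 + 16·3/16 + 6·3/16
 = 41/8 + 57/8 + 185/16 + 3 + 9/8
 = 447/16
Net = 447/16 - 4 = 383/16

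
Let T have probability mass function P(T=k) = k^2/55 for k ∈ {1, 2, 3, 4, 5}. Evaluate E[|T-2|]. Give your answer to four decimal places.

E[|T-2|] = Σ |t-2|·P(T=t)
 = 1·1/55 + 0·4/55 + 1·9/55 + 2·16/55 + 3·5/11
 = 1/55 + 0 + 9/55 + 32/55 + 15/11
 = 117/55

2.1273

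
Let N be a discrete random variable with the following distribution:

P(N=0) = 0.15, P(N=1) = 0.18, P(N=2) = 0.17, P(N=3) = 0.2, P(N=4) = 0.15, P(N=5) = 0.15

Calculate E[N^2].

8.81

E[N^2] = Σ n^2·P(N=n)
 = 0·0.15 + 1·0.18 + 4·0.17 + 9·0.2 + 16·0.15 + 25·0.15
 = 0 + 0.18 + 0.68 + 1.8 + 2.4 + 3.75
 = 8.81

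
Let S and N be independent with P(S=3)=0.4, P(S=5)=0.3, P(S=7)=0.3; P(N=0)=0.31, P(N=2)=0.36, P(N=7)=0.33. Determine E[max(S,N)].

5.526

E[max(S,N)] = Σ_s Σ_n max(s,n) · P(S=s)P(N=n)
 = 3·0.124 + 3·0.144 + 7·0.132 + 5·0.093 + 5·0.108 + 7·0.099 + 7·0.093 + 7·0.108 + 7·0.099
 = 0.372 + 0.432 + 0.924 + 0.465 + 0.54 + 0.693 + 0.651 + 0.756 + 0.693
 = 5.526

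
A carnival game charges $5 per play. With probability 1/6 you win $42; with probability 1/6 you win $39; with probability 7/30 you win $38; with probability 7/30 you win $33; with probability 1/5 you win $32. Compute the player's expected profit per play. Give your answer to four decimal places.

E[payout] = 42·1/6 + 39·1/6 + 38·7/30 + 33·7/30 + 32·1/5
 = 7 + 13/2 + 133/15 + 77/10 + 32/5
 = 547/15
Net = 547/15 - 5 = 472/15

31.4667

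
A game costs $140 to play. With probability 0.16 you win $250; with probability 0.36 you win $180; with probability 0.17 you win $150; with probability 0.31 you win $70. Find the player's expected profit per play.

12

E[payout] = 250·0.16 + 180·0.36 + 150·0.17 + 70·0.31
 = 40 + 64.8 + 25.5 + 21.7
 = 152
Net = 152 - 140 = 12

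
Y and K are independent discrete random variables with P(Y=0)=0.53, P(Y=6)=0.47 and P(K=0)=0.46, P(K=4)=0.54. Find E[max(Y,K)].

3.9648

E[max(Y,K)] = Σ_y Σ_k max(y,k) · P(Y=y)P(K=k)
 = 0·0.2438 + 4·0.2862 + 6·0.2162 + 6·0.2538
 = 0 + 1.1448 + 1.2972 + 1.5228
 = 3.9648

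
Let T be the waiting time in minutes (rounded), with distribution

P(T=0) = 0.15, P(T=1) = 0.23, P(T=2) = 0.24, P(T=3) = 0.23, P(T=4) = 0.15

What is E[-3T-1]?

E[-3T-1] = Σ (-3t-1)·P(T=t)
 = (-1)·0.15 + (-4)·0.23 + (-7)·0.24 + (-10)·0.23 + (-13)·0.15
 = (-0.15) + (-0.92) + (-1.68) + (-2.3) + (-1.95)
 = -7

-7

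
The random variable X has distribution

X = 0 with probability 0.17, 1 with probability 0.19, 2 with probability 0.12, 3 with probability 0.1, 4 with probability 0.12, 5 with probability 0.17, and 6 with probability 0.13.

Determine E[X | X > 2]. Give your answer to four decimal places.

P(X > 2) = 0.1 + 0.12 + 0.17 + 0.13 = 0.52.
E[X | X > 2] = [3·0.1 + 4·0.12 + 5·0.17 + 6·0.13] / 0.52
 = 2.41 / 0.52
 = 241/52

4.6346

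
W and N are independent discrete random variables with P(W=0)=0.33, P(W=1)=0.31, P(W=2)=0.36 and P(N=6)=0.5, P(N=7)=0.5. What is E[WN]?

E[WN] = Σ_w Σ_n wn · P(W=w)P(N=n)
 = 0·0.165 + 0·0.165 + 6·0.155 + 7·0.155 + 12·0.18 + 14·0.18
 = 0 + 0 + 0.93 + 1.085 + 2.16 + 2.52
 = 6.695

6.695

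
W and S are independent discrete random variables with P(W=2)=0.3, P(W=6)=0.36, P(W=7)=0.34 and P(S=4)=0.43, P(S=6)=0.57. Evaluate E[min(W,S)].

4.198

E[min(W,S)] = Σ_w Σ_s min(w,s) · P(W=w)P(S=s)
 = 2·0.129 + 2·0.171 + 4·0.1548 + 6·0.2052 + 4·0.1462 + 6·0.1938
 = 0.258 + 0.342 + 0.6192 + 1.2312 + 0.5848 + 1.1628
 = 4.198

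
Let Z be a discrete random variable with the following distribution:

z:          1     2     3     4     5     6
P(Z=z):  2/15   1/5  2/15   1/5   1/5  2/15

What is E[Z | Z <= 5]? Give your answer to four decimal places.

P(Z <= 5) = 2/15 + 1/5 + 2/15 + 1/5 + 1/5 = 13/15.
E[Z | Z <= 5] = [1·2/15 + 2·1/5 + 3·2/15 + 4·1/5 + 5·1/5] / (13/15)
 = 41/15 / (13/15)
 = 41/13

3.1538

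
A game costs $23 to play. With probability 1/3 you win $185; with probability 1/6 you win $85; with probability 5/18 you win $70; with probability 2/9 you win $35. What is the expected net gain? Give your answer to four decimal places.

80.0556

E[payout] = 185·1/3 + 85·1/6 + 70·5/18 + 35·2/9
 = 185/3 + 85/6 + 175/9 + 70/9
 = 1855/18
Net = 1855/18 - 23 = 1441/18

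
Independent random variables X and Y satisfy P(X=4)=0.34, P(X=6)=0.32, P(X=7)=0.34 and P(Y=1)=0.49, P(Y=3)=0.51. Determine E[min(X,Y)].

E[min(X,Y)] = Σ_x Σ_y min(x,y) · P(X=x)P(Y=y)
 = 1·0.1666 + 3·0.1734 + 1·0.1568 + 3·0.1632 + 1·0.1666 + 3·0.1734
 = 0.1666 + 0.5202 + 0.1568 + 0.4896 + 0.1666 + 0.5202
 = 2.02

2.02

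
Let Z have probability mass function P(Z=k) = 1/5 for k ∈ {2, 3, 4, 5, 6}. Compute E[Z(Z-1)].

14

E[Z(Z-1)] = Σ z(z-1)·P(Z=z)
 = 2·1/5 + 6·1/5 + 12·1/5 + 20·1/5 + 30·1/5
 = 2/5 + 6/5 + 12/5 + 4 + 6
 = 14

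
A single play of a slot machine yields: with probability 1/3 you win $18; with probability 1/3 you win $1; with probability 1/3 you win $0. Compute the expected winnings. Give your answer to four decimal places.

E[payout] = 18·1/3 + 1·1/3 + 0·1/3
 = 6 + 1/3 + 0
 = 19/3

6.3333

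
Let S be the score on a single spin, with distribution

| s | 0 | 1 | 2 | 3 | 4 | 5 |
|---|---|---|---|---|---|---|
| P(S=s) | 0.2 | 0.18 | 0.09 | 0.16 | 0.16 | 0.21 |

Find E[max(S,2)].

3.11

E[max(S,2)] = Σ max(s,2)·P(S=s)
 = 2·0.2 + 2·0.18 + 2·0.09 + 3·0.16 + 4·0.16 + 5·0.21
 = 0.4 + 0.36 + 0.18 + 0.48 + 0.64 + 1.05
 = 3.11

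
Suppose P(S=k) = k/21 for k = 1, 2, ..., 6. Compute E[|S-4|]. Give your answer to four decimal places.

E[|S-4|] = Σ |s-4|·P(S=s)
 = 3·1/21 + 2·2/21 + 1·1/7 + 0·4/21 + 1·5/21 + 2·2/7
 = 1/7 + 4/21 + 1/7 + 0 + 5/21 + 4/7
 = 9/7

1.2857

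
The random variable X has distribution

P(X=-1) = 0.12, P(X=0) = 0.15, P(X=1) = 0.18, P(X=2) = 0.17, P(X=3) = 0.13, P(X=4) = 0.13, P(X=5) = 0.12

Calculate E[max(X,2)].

E[max(X,2)] = Σ max(x,2)·P(X=x)
 = 2·0.12 + 2·0.15 + 2·0.18 + 2·0.17 + 3·0.13 + 4·0.13 + 5·0.12
 = 0.24 + 0.3 + 0.36 + 0.34 + 0.39 + 0.52 + 0.6
 = 2.75

2.75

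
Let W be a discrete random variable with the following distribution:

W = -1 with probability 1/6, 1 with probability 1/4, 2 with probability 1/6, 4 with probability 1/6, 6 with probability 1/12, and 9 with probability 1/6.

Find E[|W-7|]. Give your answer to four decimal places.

4.5833

E[|W-7|] = Σ |w-7|·P(W=w)
 = 8·1/6 + 6·1/4 + 5·1/6 + 3·1/6 + 1·1/12 + 2·1/6
 = 4/3 + 3/2 + 5/6 + 1/2 + 1/12 + 1/3
 = 55/12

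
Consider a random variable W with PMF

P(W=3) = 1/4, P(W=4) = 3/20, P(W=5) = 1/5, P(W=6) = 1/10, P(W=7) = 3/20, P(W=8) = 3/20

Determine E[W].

E[W] = Σ w·P(W=w)
 = 3·1/4 + 4·3/20 + 5·1/5 + 6·1/10 + 7·3/20 + 8·3/20
 = 3/4 + 3/5 + 1 + 3/5 + 21/20 + 6/5
 = 26/5

5.2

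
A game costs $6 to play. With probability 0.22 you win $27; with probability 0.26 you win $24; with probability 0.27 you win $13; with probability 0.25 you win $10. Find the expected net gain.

E[payout] = 27·0.22 + 24·0.26 + 13·0.27 + 10·0.25
 = 5.94 + 6.24 + 3.51 + 2.5
 = 18.19
Net = 18.19 - 6 = 12.19

12.19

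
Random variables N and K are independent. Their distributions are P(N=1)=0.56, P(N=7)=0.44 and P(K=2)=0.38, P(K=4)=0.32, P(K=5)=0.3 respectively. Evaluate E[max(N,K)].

5.0624

E[max(N,K)] = Σ_n Σ_k max(n,k) · P(N=n)P(K=k)
 = 2·0.2128 + 4·0.1792 + 5·0.168 + 7·0.1672 + 7·0.1408 + 7·0.132
 = 0.4256 + 0.7168 + 0.84 + 1.1704 + 0.9856 + 0.924
 = 5.0624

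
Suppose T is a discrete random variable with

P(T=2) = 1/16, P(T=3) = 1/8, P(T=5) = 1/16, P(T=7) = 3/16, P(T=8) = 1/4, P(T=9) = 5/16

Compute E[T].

6.9375

E[T] = Σ t·P(T=t)
 = 2·1/16 + 3·1/8 + 5·1/16 + 7·3/16 + 8·1/4 + 9·5/16
 = 1/8 + 3/8 + 5/16 + 21/16 + 2 + 45/16
 = 111/16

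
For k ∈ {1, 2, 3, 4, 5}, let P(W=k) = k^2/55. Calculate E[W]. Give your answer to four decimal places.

4.0909

E[W] = Σ w·P(W=w)
 = 1·1/55 + 2·4/55 + 3·9/55 + 4·16/55 + 5·5/11
 = 1/55 + 8/55 + 27/55 + 64/55 + 25/11
 = 45/11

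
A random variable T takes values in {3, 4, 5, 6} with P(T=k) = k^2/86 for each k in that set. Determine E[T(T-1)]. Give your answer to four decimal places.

E[T(T-1)] = Σ t(t-1)·P(T=t)
 = 6·9/86 + 12·8/43 + 20·25/86 + 30·18/43
 = 27/43 + 96/43 + 250/43 + 540/43
 = 913/43

21.2326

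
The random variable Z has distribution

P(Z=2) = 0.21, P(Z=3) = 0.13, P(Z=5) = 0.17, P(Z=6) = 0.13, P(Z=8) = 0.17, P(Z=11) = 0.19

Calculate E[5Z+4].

33.45

E[5Z+4] = Σ (5z+4)·P(Z=z)
 = 14·0.21 + 19·0.13 + 29·0.17 + 34·0.13 + 44·0.17 + 59·0.19
 = 2.94 + 2.47 + 4.93 + 4.42 + 7.48 + 11.21
 = 33.45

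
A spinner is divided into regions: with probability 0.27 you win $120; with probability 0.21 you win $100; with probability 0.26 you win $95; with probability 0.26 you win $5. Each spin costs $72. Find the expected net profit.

E[payout] = 120·0.27 + 100·0.21 + 95·0.26 + 5·0.26
 = 32.4 + 21 + 24.7 + 1.3
 = 79.4
Net = 79.4 - 72 = 7.4

7.4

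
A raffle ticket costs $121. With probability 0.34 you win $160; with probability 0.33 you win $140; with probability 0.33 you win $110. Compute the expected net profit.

E[payout] = 160·0.34 + 140·0.33 + 110·0.33
 = 54.4 + 46.2 + 36.3
 = 136.9
Net = 136.9 - 121 = 15.9

15.9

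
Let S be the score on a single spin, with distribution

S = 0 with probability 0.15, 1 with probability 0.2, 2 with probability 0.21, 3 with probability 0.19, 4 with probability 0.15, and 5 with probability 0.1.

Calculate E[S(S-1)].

5.36

E[S(S-1)] = Σ s(s-1)·P(S=s)
 = 0·0.15 + 0·0.2 + 2·0.21 + 6·0.19 + 12·0.15 + 20·0.1
 = 0 + 0 + 0.42 + 1.14 + 1.8 + 2
 = 5.36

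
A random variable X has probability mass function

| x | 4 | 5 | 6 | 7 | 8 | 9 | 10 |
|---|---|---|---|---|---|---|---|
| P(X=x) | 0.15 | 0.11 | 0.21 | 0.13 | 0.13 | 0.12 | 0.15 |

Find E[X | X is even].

P(X is even) = 0.15 + 0.21 + 0.13 + 0.15 = 0.64.
E[X | X is even] = [4·0.15 + 6·0.21 + 8·0.13 + 10·0.15] / 0.64
 = 4.4 / 0.64
 = 55/8

6.875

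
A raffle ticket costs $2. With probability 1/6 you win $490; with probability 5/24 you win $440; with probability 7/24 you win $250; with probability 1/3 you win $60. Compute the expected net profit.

E[payout] = 490·1/6 + 440·5/24 + 250·7/24 + 60·1/3
 = 245/3 + 275/3 + 875/12 + 20
 = 1065/4
Net = 1065/4 - 2 = 1057/4

264.25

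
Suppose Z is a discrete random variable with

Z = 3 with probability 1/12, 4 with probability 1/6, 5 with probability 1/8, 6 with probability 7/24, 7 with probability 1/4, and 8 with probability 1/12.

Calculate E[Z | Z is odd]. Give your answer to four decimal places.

5.7273

P(Z is odd) = 1/12 + 1/8 + 1/4 = 11/24.
E[Z | Z is odd] = [3·1/12 + 5·1/8 + 7·1/4] / (11/24)
 = 21/8 / (11/24)
 = 63/11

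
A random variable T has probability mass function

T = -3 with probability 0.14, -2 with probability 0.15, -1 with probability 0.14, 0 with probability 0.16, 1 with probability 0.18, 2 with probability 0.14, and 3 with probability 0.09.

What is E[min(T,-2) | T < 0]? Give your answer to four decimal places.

P(T < 0) = 0.14 + 0.15 + 0.14 = 0.43.
E[min(T,-2) | T < 0] = [(-3)·0.14 + (-2)·0.15 + (-2)·0.14] / 0.43
 = -1 / 0.43
 = -100/43

-2.3256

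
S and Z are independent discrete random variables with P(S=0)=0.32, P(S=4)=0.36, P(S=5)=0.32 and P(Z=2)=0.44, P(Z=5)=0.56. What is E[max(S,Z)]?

E[max(S,Z)] = Σ_s Σ_z max(s,z) · P(S=s)P(Z=z)
 = 2·0.1408 + 5·0.1792 + 4·0.1584 + 5·0.2016 + 5·0.1408 + 5·0.1792
 = 0.2816 + 0.896 + 0.6336 + 1.008 + 0.704 + 0.896
 = 4.4192

4.4192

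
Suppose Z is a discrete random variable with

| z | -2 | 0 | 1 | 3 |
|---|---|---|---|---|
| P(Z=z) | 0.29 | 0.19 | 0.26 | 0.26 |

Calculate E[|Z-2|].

E[|Z-2|] = Σ |z-2|·P(Z=z)
 = 4·0.29 + 2·0.19 + 1·0.26 + 1·0.26
 = 1.16 + 0.38 + 0.26 + 0.26
 = 2.06

2.06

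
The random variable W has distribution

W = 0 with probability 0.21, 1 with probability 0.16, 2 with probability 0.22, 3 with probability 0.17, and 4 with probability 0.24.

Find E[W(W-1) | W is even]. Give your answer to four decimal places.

P(W is even) = 0.21 + 0.22 + 0.24 = 0.67.
E[W(W-1) | W is even] = [0·0.21 + 2·0.22 + 12·0.24] / 0.67
 = 3.32 / 0.67
 = 332/67

4.9552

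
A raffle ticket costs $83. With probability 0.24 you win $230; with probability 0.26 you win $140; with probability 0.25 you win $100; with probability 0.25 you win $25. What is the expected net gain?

E[payout] = 230·0.24 + 140·0.26 + 100·0.25 + 25·0.25
 = 55.2 + 36.4 + 25 + 6.25
 = 122.85
Net = 122.85 - 83 = 39.85

39.85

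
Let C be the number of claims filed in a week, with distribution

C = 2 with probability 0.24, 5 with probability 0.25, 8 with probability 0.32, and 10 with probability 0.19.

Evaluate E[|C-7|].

2.59

E[|C-7|] = Σ |c-7|·P(C=c)
 = 5·0.24 + 2·0.25 + 1·0.32 + 3·0.19
 = 1.2 + 0.5 + 0.32 + 0.57
 = 2.59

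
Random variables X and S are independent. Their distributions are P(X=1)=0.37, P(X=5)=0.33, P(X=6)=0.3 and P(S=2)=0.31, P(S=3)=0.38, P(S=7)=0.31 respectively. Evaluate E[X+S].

7.75

E[X+S] = Σ_x Σ_s (x+s) · P(X=x)P(S=s)
 = 3·0.1147 + 4·0.1406 + 8·0.1147 + 7·0.1023 + 8·0.1254 + 12·0.1023 + 8·0.093 + 9·0.114 + 13·0.093
 = 0.3441 + 0.5624 + 0.9176 + 0.7161 + 1.0032 + 1.2276 + 0.744 + 1.026 + 1.209
 = 7.75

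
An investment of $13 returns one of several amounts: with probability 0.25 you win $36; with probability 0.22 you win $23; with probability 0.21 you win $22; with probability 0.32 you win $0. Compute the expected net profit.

5.68

E[payout] = 36·0.25 + 23·0.22 + 22·0.21 + 0·0.32
 = 9 + 5.06 + 4.62 + 0
 = 18.68
Net = 18.68 - 13 = 5.68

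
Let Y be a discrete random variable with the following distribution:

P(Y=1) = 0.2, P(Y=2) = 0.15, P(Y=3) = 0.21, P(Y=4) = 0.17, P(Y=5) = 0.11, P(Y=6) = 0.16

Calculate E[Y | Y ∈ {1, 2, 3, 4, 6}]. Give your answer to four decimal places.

P(Y ∈ {1, 2, 3, 4, 6}) = 0.2 + 0.15 + 0.21 + 0.17 + 0.16 = 0.89.
E[Y | Y ∈ {1, 2, 3, 4, 6}] = [1·0.2 + 2·0.15 + 3·0.21 + 4·0.17 + 6·0.16] / 0.89
 = 2.77 / 0.89
 = 277/89

3.1124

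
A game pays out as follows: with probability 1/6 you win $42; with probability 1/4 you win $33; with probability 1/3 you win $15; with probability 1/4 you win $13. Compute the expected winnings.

E[payout] = 42·1/6 + 33·1/4 + 15·1/3 + 13·1/4
 = 7 + 33/4 + 5 + 13/4
 = 47/2

23.5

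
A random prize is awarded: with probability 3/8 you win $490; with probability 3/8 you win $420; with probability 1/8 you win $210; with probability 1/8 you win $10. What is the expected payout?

368.75

E[payout] = 490·3/8 + 420·3/8 + 210·1/8 + 10·1/8
 = 735/4 + 315/2 + 105/4 + 5/4
 = 1475/4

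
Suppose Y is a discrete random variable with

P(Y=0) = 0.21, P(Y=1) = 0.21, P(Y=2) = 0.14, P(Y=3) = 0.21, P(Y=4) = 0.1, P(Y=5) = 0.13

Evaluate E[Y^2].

E[Y^2] = Σ y^2·P(Y=y)
 = 0·0.21 + 1·0.21 + 4·0.14 + 9·0.21 + 16·0.1 + 25·0.13
 = 0 + 0.21 + 0.56 + 1.89 + 1.6 + 3.25
 = 7.51

7.51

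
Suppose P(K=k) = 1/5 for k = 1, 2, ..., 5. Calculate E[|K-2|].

1.4

E[|K-2|] = Σ |k-2|·P(K=k)
 = 1·1/5 + 0·1/5 + 1·1/5 + 2·1/5 + 3·1/5
 = 1/5 + 0 + 1/5 + 2/5 + 3/5
 = 7/5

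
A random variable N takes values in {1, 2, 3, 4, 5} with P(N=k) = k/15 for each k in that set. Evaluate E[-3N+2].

-9

E[-3N+2] = Σ (-3n+2)·P(N=n)
 = (-1)·1/15 + (-4)·2/15 + (-7)·1/5 + (-10)·4/15 + (-13)·1/3
 = (-1/15) + (-8/15) + (-7/5) + (-8/3) + (-13/3)
 = -9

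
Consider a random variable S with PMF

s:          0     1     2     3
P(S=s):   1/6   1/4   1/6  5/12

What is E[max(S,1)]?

E[max(S,1)] = Σ max(s,1)·P(S=s)
 = 1·1/6 + 1·1/4 + 2·1/6 + 3·5/12
 = 1/6 + 1/4 + 1/3 + 5/4
 = 2

2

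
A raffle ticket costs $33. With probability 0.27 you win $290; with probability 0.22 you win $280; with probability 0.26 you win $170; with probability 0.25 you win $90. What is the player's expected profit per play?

E[payout] = 290·0.27 + 280·0.22 + 170·0.26 + 90·0.25
 = 78.3 + 61.6 + 44.2 + 22.5
 = 206.6
Net = 206.6 - 33 = 173.6

173.6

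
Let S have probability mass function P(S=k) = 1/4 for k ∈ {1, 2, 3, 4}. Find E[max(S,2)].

2.75

E[max(S,2)] = Σ max(s,2)·P(S=s)
 = 2·1/4 + 2·1/4 + 3·1/4 + 4·1/4
 = 1/2 + 1/2 + 3/4 + 1
 = 11/4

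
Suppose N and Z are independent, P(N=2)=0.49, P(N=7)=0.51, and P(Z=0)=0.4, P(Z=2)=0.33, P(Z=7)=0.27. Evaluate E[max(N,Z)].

E[max(N,Z)] = Σ_n Σ_z max(n,z) · P(N=n)P(Z=z)
 = 2·0.196 + 2·0.1617 + 7·0.1323 + 7·0.204 + 7·0.1683 + 7·0.1377
 = 0.392 + 0.3234 + 0.9261 + 1.428 + 1.1781 + 0.9639
 = 5.2115

5.2115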